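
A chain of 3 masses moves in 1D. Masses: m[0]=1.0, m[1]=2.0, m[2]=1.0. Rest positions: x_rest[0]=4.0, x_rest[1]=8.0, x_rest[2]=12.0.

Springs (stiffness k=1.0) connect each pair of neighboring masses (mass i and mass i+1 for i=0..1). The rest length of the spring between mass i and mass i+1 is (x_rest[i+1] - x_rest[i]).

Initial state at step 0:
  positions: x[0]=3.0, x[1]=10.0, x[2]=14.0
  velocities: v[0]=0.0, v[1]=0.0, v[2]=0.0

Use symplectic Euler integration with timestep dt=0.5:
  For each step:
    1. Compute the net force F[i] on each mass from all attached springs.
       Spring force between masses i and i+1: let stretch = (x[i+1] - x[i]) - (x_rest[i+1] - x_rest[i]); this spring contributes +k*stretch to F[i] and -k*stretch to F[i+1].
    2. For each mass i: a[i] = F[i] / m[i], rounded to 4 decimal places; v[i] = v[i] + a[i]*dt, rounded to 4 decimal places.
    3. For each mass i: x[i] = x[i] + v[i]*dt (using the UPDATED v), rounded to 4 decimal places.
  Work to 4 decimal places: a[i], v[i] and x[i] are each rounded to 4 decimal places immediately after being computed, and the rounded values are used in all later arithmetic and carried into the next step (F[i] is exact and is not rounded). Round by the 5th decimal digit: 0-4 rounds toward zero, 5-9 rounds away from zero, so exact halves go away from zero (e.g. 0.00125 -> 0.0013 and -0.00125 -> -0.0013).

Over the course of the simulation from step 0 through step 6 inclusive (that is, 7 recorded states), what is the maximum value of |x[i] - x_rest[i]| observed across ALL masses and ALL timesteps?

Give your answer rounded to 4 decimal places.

Step 0: x=[3.0000 10.0000 14.0000] v=[0.0000 0.0000 0.0000]
Step 1: x=[3.7500 9.6250 14.0000] v=[1.5000 -0.7500 0.0000]
Step 2: x=[4.9688 9.0625 13.9063] v=[2.4375 -1.1250 -0.1875]
Step 3: x=[6.2110 8.5938 13.6016] v=[2.4844 -0.9375 -0.6094]
Step 4: x=[7.0489 8.4532 13.0450] v=[1.6758 -0.2813 -1.1133]
Step 5: x=[7.2379 8.7110 12.3404] v=[0.3780 0.5156 -1.4092]
Step 6: x=[6.7952 9.2384 11.7285] v=[-0.8855 1.0547 -1.2239]
Max displacement = 3.2379

Answer: 3.2379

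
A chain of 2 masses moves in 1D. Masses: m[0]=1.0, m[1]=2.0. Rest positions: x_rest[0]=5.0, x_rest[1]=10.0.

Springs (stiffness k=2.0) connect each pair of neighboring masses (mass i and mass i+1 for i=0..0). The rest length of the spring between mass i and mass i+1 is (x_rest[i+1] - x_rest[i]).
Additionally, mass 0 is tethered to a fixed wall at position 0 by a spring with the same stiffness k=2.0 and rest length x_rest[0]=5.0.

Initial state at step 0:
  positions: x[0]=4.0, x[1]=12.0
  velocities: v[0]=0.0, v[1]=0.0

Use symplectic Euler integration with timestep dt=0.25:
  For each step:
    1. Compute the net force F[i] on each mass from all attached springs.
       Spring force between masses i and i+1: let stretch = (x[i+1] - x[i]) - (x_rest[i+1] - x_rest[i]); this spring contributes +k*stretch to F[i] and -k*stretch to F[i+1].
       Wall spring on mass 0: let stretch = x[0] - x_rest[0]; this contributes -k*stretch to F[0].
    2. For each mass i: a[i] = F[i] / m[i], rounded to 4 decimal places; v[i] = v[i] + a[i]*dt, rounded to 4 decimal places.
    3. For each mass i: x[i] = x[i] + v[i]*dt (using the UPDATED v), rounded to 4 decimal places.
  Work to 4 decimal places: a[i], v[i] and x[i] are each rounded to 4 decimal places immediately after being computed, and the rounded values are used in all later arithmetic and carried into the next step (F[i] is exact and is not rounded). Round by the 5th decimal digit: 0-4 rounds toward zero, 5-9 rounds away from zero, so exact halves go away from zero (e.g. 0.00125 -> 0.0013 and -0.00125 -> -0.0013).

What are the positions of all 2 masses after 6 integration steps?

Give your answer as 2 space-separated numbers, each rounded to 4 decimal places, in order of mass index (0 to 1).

Step 0: x=[4.0000 12.0000] v=[0.0000 0.0000]
Step 1: x=[4.5000 11.8125] v=[2.0000 -0.7500]
Step 2: x=[5.3516 11.4805] v=[3.4063 -1.3281]
Step 3: x=[6.3004 11.0779] v=[3.7950 -1.6103]
Step 4: x=[7.0588 10.6892] v=[3.0336 -1.5547]
Step 5: x=[7.3887 10.3861] v=[1.3194 -1.2123]
Step 6: x=[7.1696 10.2082] v=[-0.8763 -0.7117]

Answer: 7.1696 10.2082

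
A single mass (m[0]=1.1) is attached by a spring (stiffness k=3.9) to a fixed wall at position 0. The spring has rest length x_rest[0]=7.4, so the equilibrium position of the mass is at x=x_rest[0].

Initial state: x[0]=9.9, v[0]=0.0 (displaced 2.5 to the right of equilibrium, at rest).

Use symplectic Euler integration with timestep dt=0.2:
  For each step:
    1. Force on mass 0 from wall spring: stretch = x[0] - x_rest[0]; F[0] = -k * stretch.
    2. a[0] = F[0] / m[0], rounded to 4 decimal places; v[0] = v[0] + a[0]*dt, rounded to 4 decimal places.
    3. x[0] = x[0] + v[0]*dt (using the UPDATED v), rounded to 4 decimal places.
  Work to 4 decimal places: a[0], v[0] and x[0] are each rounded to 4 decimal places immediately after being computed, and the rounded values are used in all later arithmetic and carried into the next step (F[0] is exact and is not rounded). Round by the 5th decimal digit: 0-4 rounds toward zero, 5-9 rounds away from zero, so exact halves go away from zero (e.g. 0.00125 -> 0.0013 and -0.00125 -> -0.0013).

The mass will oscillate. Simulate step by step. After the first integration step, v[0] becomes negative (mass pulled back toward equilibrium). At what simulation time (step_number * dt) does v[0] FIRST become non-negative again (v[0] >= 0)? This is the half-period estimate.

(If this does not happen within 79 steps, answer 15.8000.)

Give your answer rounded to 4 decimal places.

Answer: 1.8000

Derivation:
Step 0: x=[9.9000] v=[0.0000]
Step 1: x=[9.5455] v=[-1.7727]
Step 2: x=[8.8867] v=[-3.2941]
Step 3: x=[8.0170] v=[-4.3483]
Step 4: x=[7.0598] v=[-4.7858]
Step 5: x=[6.1509] v=[-4.5446]
Step 6: x=[5.4191] v=[-3.6589]
Step 7: x=[4.9682] v=[-2.2543]
Step 8: x=[4.8622] v=[-0.5299]
Step 9: x=[5.1161] v=[1.2696]
First v>=0 after going negative at step 9, time=1.8000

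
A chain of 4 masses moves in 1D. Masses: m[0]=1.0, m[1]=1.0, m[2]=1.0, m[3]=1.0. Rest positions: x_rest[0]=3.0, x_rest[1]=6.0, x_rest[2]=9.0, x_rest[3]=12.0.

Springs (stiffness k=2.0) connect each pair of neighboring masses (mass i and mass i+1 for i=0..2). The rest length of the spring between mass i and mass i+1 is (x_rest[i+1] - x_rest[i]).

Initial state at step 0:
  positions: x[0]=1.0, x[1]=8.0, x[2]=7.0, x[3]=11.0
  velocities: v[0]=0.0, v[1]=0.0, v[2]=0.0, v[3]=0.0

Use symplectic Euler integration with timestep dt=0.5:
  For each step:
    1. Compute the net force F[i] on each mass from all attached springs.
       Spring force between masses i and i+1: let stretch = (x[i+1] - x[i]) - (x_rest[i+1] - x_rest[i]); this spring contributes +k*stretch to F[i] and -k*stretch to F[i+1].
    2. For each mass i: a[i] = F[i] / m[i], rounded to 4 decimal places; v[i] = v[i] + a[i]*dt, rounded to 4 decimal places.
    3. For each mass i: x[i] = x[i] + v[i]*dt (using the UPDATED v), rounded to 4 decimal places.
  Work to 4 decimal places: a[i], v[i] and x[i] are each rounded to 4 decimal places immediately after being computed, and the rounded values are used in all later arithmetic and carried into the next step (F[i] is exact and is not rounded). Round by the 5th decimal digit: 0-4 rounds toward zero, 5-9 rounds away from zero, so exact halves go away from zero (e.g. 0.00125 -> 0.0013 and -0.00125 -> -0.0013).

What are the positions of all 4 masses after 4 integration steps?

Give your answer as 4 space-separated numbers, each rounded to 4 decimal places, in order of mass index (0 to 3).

Step 0: x=[1.0000 8.0000 7.0000 11.0000] v=[0.0000 0.0000 0.0000 0.0000]
Step 1: x=[3.0000 4.0000 9.5000 10.5000] v=[4.0000 -8.0000 5.0000 -1.0000]
Step 2: x=[4.0000 2.2500 9.7500 11.0000] v=[2.0000 -3.5000 0.5000 1.0000]
Step 3: x=[2.6250 5.1250 6.8750 12.3750] v=[-2.7500 5.7500 -5.7500 2.7500]
Step 4: x=[1.0000 7.6250 5.8750 12.5000] v=[-3.2500 5.0000 -2.0000 0.2500]

Answer: 1.0000 7.6250 5.8750 12.5000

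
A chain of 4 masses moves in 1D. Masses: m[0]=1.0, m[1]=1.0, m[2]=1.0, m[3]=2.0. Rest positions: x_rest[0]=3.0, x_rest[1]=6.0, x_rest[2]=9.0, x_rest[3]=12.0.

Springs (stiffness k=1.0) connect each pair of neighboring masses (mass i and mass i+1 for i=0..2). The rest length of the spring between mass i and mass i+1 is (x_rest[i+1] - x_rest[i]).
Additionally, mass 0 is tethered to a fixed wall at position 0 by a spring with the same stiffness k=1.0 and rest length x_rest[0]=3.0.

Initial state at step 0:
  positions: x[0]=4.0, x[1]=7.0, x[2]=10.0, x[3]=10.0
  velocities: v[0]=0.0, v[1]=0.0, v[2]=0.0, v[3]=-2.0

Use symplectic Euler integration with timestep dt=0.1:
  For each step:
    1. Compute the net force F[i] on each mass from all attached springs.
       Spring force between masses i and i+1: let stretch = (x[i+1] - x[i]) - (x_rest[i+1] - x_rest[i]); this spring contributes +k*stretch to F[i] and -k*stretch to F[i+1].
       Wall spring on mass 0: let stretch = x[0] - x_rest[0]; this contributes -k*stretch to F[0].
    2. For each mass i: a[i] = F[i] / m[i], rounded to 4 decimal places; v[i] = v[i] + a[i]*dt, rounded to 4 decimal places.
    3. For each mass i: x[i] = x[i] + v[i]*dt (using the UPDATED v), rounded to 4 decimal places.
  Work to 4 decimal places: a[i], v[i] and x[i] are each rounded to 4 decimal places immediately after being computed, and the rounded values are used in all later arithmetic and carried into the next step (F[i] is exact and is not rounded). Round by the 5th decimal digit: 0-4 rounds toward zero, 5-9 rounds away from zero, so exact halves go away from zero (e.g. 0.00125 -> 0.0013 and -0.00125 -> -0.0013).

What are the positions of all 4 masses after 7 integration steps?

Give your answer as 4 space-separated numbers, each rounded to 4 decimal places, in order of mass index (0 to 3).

Answer: 3.7436 6.9508 9.1443 9.0469

Derivation:
Step 0: x=[4.0000 7.0000 10.0000 10.0000] v=[0.0000 0.0000 0.0000 -2.0000]
Step 1: x=[3.9900 7.0000 9.9700 9.8150] v=[-0.1000 0.0000 -0.3000 -1.8500]
Step 2: x=[3.9702 6.9996 9.9088 9.6458] v=[-0.1980 -0.0040 -0.6125 -1.6923]
Step 3: x=[3.9410 6.9980 9.8158 9.4929] v=[-0.2921 -0.0160 -0.9297 -1.5292]
Step 4: x=[3.9030 6.9940 9.6914 9.3566] v=[-0.3805 -0.0399 -1.2438 -1.3631]
Step 5: x=[3.8568 6.9861 9.5367 9.2370] v=[-0.4617 -0.0793 -1.5470 -1.1964]
Step 6: x=[3.8034 6.9724 9.3535 9.1339] v=[-0.5345 -0.1372 -1.8320 -1.0314]
Step 7: x=[3.7436 6.9508 9.1443 9.0469] v=[-0.5979 -0.2160 -2.0921 -0.8704]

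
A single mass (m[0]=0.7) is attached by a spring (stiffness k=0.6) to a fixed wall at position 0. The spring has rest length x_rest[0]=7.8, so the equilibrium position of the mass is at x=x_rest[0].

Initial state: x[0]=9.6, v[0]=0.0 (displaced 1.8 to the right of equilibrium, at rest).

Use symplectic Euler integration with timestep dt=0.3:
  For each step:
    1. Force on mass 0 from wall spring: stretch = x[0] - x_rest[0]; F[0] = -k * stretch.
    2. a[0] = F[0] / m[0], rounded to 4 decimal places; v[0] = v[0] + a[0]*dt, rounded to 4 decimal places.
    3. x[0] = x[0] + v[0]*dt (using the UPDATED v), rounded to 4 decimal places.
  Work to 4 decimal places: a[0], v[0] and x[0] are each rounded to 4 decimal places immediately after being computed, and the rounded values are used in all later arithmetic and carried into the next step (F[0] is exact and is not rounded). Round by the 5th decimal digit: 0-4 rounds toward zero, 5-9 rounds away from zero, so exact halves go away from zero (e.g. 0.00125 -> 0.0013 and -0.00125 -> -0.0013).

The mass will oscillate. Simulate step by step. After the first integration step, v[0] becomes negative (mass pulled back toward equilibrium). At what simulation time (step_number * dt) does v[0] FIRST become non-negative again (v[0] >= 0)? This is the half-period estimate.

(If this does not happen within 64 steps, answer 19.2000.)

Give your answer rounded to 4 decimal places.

Step 0: x=[9.6000] v=[0.0000]
Step 1: x=[9.4611] v=[-0.4629]
Step 2: x=[9.1941] v=[-0.8900]
Step 3: x=[8.8196] v=[-1.2485]
Step 4: x=[8.3664] v=[-1.5107]
Step 5: x=[7.8695] v=[-1.6564]
Step 6: x=[7.3672] v=[-1.6743]
Step 7: x=[6.8983] v=[-1.5630]
Step 8: x=[6.4990] v=[-1.3311]
Step 9: x=[6.2000] v=[-0.9966]
Step 10: x=[6.0244] v=[-0.5852]
Step 11: x=[5.9858] v=[-0.1286]
Step 12: x=[6.0872] v=[0.3379]
First v>=0 after going negative at step 12, time=3.6000

Answer: 3.6000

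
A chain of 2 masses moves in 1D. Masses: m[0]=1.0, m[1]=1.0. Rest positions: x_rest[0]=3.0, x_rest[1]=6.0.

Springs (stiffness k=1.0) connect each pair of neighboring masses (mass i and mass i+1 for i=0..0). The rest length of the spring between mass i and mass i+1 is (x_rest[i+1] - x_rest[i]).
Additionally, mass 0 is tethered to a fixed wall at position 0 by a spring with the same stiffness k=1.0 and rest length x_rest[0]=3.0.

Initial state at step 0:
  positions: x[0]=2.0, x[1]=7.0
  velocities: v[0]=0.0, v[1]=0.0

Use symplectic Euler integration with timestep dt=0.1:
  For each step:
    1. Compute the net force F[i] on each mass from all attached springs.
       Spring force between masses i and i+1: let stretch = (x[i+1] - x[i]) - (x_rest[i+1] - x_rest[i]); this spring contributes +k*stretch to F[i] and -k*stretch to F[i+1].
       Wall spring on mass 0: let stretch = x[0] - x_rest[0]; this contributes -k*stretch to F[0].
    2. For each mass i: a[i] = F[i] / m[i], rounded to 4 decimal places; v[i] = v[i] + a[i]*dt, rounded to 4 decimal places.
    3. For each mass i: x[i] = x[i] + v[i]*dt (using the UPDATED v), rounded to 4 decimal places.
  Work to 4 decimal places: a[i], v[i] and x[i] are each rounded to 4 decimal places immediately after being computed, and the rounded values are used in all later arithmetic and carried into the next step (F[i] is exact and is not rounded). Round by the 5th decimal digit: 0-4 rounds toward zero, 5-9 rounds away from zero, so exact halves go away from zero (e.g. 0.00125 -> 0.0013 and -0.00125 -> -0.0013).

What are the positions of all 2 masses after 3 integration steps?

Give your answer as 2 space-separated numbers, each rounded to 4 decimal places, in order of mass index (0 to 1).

Step 0: x=[2.0000 7.0000] v=[0.0000 0.0000]
Step 1: x=[2.0300 6.9800] v=[0.3000 -0.2000]
Step 2: x=[2.0892 6.9405] v=[0.5920 -0.3950]
Step 3: x=[2.1760 6.8825] v=[0.8682 -0.5801]

Answer: 2.1760 6.8825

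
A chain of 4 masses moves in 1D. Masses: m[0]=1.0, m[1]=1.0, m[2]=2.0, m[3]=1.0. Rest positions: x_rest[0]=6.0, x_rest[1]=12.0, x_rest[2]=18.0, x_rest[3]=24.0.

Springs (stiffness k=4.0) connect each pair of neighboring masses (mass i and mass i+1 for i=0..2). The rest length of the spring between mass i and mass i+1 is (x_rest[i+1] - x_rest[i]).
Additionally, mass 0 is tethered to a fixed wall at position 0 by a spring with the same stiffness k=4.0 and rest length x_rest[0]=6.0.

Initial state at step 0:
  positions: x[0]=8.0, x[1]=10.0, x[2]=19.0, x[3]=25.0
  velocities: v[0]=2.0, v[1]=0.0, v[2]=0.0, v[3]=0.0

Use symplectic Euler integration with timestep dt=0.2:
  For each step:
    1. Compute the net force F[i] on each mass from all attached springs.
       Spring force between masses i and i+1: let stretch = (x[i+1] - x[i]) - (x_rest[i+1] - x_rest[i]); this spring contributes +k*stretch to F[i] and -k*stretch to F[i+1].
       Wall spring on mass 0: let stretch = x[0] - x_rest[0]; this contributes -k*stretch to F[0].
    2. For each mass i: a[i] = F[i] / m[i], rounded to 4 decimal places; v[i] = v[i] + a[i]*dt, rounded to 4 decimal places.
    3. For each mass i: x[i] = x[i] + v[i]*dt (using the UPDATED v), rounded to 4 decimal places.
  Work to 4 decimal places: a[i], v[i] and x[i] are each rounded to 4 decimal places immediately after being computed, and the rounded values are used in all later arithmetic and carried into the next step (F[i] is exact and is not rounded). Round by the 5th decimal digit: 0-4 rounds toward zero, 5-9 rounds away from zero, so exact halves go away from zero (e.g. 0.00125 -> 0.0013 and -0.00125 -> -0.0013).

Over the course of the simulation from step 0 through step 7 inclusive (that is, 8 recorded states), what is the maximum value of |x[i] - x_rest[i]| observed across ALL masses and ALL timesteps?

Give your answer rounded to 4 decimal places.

Answer: 3.1438

Derivation:
Step 0: x=[8.0000 10.0000 19.0000 25.0000] v=[2.0000 0.0000 0.0000 0.0000]
Step 1: x=[7.4400 11.1200 18.7600 25.0000] v=[-2.8000 5.6000 -1.2000 0.0000]
Step 2: x=[6.2784 12.8736 18.4080 24.9616] v=[-5.8080 8.7680 -1.7600 -0.1920]
Step 3: x=[5.1675 14.4575 18.1375 24.8346] v=[-5.5546 7.9194 -1.3523 -0.6349]
Step 4: x=[4.7162 15.1438 18.1084 24.5961] v=[-2.2566 3.4314 -0.1455 -1.1926]
Step 5: x=[5.1787 14.6360 18.3611 24.2795] v=[2.3125 -2.5390 1.2637 -1.5828]
Step 6: x=[6.3258 13.2110 18.7893 23.9760] v=[5.7354 -7.1248 2.1410 -1.5175]
Step 7: x=[7.5624 11.5769 19.1862 23.8026] v=[6.1829 -8.1703 1.9844 -0.8669]
Max displacement = 3.1438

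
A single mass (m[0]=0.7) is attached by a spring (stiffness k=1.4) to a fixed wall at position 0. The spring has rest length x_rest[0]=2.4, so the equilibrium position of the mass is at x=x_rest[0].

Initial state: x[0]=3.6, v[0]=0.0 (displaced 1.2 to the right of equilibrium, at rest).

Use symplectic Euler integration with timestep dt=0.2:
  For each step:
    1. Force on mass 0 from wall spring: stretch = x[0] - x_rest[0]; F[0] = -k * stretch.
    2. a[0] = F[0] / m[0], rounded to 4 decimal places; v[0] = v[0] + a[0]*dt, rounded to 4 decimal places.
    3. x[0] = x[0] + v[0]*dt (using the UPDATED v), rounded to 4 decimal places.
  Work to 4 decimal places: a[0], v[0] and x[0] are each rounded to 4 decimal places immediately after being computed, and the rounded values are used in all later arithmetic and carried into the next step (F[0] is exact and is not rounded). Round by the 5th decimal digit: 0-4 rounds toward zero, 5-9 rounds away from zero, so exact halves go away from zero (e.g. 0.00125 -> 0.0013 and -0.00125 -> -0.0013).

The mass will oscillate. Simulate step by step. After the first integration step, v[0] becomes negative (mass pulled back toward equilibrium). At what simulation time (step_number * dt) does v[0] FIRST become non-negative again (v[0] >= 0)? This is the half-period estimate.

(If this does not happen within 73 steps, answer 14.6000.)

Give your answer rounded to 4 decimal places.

Answer: 2.4000

Derivation:
Step 0: x=[3.6000] v=[0.0000]
Step 1: x=[3.5040] v=[-0.4800]
Step 2: x=[3.3197] v=[-0.9216]
Step 3: x=[3.0618] v=[-1.2895]
Step 4: x=[2.7510] v=[-1.5542]
Step 5: x=[2.4121] v=[-1.6946]
Step 6: x=[2.0722] v=[-1.6994]
Step 7: x=[1.7585] v=[-1.5683]
Step 8: x=[1.4962] v=[-1.3117]
Step 9: x=[1.3062] v=[-0.9502]
Step 10: x=[1.2037] v=[-0.5127]
Step 11: x=[1.1969] v=[-0.0342]
Step 12: x=[1.2863] v=[0.4470]
First v>=0 after going negative at step 12, time=2.4000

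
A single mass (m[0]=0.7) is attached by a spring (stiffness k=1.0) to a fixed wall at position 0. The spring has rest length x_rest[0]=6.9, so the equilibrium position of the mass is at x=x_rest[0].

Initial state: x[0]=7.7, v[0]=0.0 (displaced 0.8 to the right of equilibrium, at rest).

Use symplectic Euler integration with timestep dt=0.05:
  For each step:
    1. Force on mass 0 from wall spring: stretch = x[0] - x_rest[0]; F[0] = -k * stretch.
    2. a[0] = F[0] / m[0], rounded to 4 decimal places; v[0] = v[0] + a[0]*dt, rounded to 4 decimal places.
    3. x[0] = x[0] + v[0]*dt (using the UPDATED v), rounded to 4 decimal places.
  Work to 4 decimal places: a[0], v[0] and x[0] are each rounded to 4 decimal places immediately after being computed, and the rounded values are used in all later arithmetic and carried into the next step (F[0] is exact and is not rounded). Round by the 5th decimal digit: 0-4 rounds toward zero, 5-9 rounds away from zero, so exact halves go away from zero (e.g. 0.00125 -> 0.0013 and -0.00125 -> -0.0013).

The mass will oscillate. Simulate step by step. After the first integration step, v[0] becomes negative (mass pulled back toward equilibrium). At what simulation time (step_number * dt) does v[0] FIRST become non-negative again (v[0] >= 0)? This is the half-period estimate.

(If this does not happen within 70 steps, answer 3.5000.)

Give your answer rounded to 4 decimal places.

Step 0: x=[7.7000] v=[0.0000]
Step 1: x=[7.6971] v=[-0.0571]
Step 2: x=[7.6914] v=[-0.1140]
Step 3: x=[7.6829] v=[-0.1705]
Step 4: x=[7.6716] v=[-0.2264]
Step 5: x=[7.6575] v=[-0.2815]
Step 6: x=[7.6407] v=[-0.3356]
Step 7: x=[7.6213] v=[-0.3885]
Step 8: x=[7.5993] v=[-0.4400]
Step 9: x=[7.5748] v=[-0.4900]
Step 10: x=[7.5479] v=[-0.5382]
Step 11: x=[7.5187] v=[-0.5845]
Step 12: x=[7.4873] v=[-0.6287]
Step 13: x=[7.4538] v=[-0.6707]
Step 14: x=[7.4183] v=[-0.7103]
Step 15: x=[7.3809] v=[-0.7473]
Step 16: x=[7.3418] v=[-0.7817]
Step 17: x=[7.3011] v=[-0.8133]
Step 18: x=[7.2590] v=[-0.8420]
Step 19: x=[7.2156] v=[-0.8676]
Step 20: x=[7.1711] v=[-0.8901]
Step 21: x=[7.1256] v=[-0.9095]
Step 22: x=[7.0793] v=[-0.9256]
Step 23: x=[7.0324] v=[-0.9384]
Step 24: x=[6.9850] v=[-0.9479]
Step 25: x=[6.9373] v=[-0.9540]
Step 26: x=[6.8895] v=[-0.9567]
Step 27: x=[6.8417] v=[-0.9560]
Step 28: x=[6.7941] v=[-0.9518]
Step 29: x=[6.7469] v=[-0.9442]
Step 30: x=[6.7002] v=[-0.9333]
Step 31: x=[6.6543] v=[-0.9190]
Step 32: x=[6.6092] v=[-0.9015]
Step 33: x=[6.5652] v=[-0.8807]
Step 34: x=[6.5224] v=[-0.8568]
Step 35: x=[6.4809] v=[-0.8298]
Step 36: x=[6.4409] v=[-0.7999]
Step 37: x=[6.4025] v=[-0.7671]
Step 38: x=[6.3659] v=[-0.7316]
Step 39: x=[6.3312] v=[-0.6935]
Step 40: x=[6.2986] v=[-0.6529]
Step 41: x=[6.2681] v=[-0.6099]
Step 42: x=[6.2399] v=[-0.5648]
Step 43: x=[6.2140] v=[-0.5177]
Step 44: x=[6.1906] v=[-0.4687]
Step 45: x=[6.1697] v=[-0.4180]
Step 46: x=[6.1514] v=[-0.3658]
Step 47: x=[6.1358] v=[-0.3123]
Step 48: x=[6.1229] v=[-0.2577]
Step 49: x=[6.1128] v=[-0.2022]
Step 50: x=[6.1055] v=[-0.1460]
Step 51: x=[6.1010] v=[-0.0893]
Step 52: x=[6.0994] v=[-0.0322]
Step 53: x=[6.1007] v=[0.0250]
First v>=0 after going negative at step 53, time=2.6500

Answer: 2.6500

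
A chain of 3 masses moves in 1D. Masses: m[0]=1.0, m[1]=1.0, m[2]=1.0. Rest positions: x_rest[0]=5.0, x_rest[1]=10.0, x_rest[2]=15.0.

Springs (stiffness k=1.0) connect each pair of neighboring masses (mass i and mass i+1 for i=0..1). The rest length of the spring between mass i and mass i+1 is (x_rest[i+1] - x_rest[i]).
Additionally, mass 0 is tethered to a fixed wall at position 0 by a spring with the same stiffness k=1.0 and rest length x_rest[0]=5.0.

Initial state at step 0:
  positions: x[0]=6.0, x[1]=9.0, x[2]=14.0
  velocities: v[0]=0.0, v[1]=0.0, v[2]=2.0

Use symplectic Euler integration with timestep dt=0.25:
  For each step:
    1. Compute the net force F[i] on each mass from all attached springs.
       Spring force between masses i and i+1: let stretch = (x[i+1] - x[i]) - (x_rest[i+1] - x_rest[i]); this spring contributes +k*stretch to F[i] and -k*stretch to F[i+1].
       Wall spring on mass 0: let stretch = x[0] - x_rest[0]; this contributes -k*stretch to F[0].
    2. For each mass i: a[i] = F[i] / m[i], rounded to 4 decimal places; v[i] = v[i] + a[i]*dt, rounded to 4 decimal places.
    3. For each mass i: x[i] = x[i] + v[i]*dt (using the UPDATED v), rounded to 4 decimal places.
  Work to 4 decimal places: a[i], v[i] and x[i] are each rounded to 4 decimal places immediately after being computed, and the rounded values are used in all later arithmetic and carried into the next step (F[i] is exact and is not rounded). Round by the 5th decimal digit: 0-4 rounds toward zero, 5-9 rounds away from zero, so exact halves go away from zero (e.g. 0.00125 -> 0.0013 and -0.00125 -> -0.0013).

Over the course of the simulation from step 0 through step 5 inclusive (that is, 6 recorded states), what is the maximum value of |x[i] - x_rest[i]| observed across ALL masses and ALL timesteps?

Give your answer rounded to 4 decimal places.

Step 0: x=[6.0000 9.0000 14.0000] v=[0.0000 0.0000 2.0000]
Step 1: x=[5.8125 9.1250 14.5000] v=[-0.7500 0.5000 2.0000]
Step 2: x=[5.4688 9.3789 14.9766] v=[-1.3750 1.0156 1.9063]
Step 3: x=[5.0276 9.7383 15.4158] v=[-1.7647 1.4375 1.7569]
Step 4: x=[4.5666 10.1581 15.8127] v=[-1.8439 1.6792 1.5875]
Step 5: x=[4.1697 10.5819 16.1687] v=[-1.5877 1.6950 1.4239]
Max displacement = 1.1687

Answer: 1.1687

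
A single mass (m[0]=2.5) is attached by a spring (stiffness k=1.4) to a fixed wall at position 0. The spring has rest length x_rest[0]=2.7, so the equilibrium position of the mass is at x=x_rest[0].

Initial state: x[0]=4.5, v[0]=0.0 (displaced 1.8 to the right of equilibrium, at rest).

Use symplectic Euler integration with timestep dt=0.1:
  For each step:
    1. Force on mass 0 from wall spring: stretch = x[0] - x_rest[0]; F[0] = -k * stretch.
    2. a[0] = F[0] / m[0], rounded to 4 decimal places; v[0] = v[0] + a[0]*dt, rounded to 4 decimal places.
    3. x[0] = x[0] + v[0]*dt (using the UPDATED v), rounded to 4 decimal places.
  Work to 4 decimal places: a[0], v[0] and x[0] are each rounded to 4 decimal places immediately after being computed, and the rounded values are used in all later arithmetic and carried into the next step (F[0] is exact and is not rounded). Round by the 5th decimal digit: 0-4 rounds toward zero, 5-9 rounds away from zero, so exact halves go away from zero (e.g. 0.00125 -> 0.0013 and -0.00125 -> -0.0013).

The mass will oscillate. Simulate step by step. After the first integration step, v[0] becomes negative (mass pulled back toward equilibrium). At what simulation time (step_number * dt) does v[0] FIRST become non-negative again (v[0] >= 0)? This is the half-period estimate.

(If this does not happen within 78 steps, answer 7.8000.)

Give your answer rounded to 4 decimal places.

Answer: 4.2000

Derivation:
Step 0: x=[4.5000] v=[0.0000]
Step 1: x=[4.4899] v=[-0.1008]
Step 2: x=[4.4698] v=[-0.2010]
Step 3: x=[4.4398] v=[-0.3001]
Step 4: x=[4.4001] v=[-0.3975]
Step 5: x=[4.3508] v=[-0.4927]
Step 6: x=[4.2923] v=[-0.5851]
Step 7: x=[4.2249] v=[-0.6743]
Step 8: x=[4.1489] v=[-0.7597]
Step 9: x=[4.0648] v=[-0.8408]
Step 10: x=[3.9731] v=[-0.9172]
Step 11: x=[3.8743] v=[-0.9885]
Step 12: x=[3.7689] v=[-1.0543]
Step 13: x=[3.6575] v=[-1.1142]
Step 14: x=[3.5407] v=[-1.1678]
Step 15: x=[3.4192] v=[-1.2149]
Step 16: x=[3.2937] v=[-1.2552]
Step 17: x=[3.1649] v=[-1.2885]
Step 18: x=[3.0335] v=[-1.3145]
Step 19: x=[2.9002] v=[-1.3332]
Step 20: x=[2.7658] v=[-1.3444]
Step 21: x=[2.6310] v=[-1.3481]
Step 22: x=[2.4966] v=[-1.3442]
Step 23: x=[2.3633] v=[-1.3328]
Step 24: x=[2.2319] v=[-1.3139]
Step 25: x=[2.1031] v=[-1.2877]
Step 26: x=[1.9777] v=[-1.2543]
Step 27: x=[1.8563] v=[-1.2139]
Step 28: x=[1.7396] v=[-1.1667]
Step 29: x=[1.6283] v=[-1.1129]
Step 30: x=[1.5230] v=[-1.0529]
Step 31: x=[1.4243] v=[-0.9870]
Step 32: x=[1.3327] v=[-0.9156]
Step 33: x=[1.2488] v=[-0.8390]
Step 34: x=[1.1730] v=[-0.7577]
Step 35: x=[1.1058] v=[-0.6722]
Step 36: x=[1.0475] v=[-0.5829]
Step 37: x=[0.9985] v=[-0.4904]
Step 38: x=[0.9590] v=[-0.3951]
Step 39: x=[0.9292] v=[-0.2976]
Step 40: x=[0.9094] v=[-0.1984]
Step 41: x=[0.8996] v=[-0.0981]
Step 42: x=[0.8999] v=[0.0027]
First v>=0 after going negative at step 42, time=4.2000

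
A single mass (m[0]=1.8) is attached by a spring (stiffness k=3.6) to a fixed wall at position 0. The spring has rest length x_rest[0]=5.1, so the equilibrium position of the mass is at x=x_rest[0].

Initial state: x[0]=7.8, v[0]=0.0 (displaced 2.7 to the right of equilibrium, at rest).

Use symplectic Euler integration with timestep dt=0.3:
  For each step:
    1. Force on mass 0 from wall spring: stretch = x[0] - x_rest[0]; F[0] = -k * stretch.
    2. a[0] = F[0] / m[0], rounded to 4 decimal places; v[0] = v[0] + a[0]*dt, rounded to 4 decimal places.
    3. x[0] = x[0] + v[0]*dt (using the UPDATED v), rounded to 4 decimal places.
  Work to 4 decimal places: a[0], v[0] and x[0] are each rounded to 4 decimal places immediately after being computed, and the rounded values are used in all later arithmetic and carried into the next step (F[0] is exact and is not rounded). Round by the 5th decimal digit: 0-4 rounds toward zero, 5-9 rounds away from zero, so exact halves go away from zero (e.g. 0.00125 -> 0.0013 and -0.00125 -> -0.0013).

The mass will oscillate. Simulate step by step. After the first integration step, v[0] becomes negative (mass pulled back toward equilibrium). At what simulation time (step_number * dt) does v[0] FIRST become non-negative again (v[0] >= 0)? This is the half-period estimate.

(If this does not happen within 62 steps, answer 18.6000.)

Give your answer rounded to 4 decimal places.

Step 0: x=[7.8000] v=[0.0000]
Step 1: x=[7.3140] v=[-1.6200]
Step 2: x=[6.4295] v=[-2.9484]
Step 3: x=[5.3057] v=[-3.7461]
Step 4: x=[4.1449] v=[-3.8695]
Step 5: x=[3.1560] v=[-3.2964]
Step 6: x=[2.5170] v=[-2.1300]
Step 7: x=[2.3429] v=[-0.5802]
Step 8: x=[2.6651] v=[1.0741]
First v>=0 after going negative at step 8, time=2.4000

Answer: 2.4000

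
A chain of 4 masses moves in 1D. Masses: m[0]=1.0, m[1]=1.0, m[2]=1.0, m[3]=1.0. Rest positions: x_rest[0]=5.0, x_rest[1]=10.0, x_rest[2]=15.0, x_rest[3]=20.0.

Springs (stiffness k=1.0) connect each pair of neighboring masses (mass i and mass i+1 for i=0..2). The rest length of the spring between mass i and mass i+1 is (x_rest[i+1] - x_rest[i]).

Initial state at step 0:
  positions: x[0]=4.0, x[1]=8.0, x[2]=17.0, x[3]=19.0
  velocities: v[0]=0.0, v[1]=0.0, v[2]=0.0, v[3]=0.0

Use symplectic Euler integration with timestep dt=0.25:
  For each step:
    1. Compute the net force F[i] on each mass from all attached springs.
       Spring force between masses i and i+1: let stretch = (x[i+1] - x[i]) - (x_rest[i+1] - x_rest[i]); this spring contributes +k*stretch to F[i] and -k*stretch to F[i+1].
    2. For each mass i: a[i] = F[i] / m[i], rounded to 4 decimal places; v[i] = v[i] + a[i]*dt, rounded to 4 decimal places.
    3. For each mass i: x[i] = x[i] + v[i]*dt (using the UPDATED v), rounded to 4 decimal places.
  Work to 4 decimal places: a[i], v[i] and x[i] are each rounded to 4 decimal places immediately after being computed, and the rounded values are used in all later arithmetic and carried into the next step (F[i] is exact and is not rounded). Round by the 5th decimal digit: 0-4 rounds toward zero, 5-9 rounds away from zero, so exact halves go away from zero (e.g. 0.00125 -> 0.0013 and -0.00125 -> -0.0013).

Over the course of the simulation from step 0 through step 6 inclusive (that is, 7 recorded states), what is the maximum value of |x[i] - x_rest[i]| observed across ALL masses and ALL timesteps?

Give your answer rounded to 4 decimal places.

Answer: 2.4918

Derivation:
Step 0: x=[4.0000 8.0000 17.0000 19.0000] v=[0.0000 0.0000 0.0000 0.0000]
Step 1: x=[3.9375 8.3125 16.5625 19.1875] v=[-0.2500 1.2500 -1.7500 0.7500]
Step 2: x=[3.8359 8.8672 15.7734 19.5235] v=[-0.4063 2.2188 -3.1563 1.3438]
Step 3: x=[3.7363 9.5391 14.7871 19.9376] v=[-0.3985 2.6875 -3.9453 1.6563]
Step 4: x=[3.6869 10.1763 13.7947 20.3423] v=[-0.1978 2.5488 -3.9697 1.6187]
Step 5: x=[3.7306 10.6341 12.9854 20.6503] v=[0.1746 1.8311 -3.2374 1.2318]
Step 6: x=[3.8932 10.8074 12.5082 20.7917] v=[0.6505 0.6931 -1.9090 0.5656]
Max displacement = 2.4918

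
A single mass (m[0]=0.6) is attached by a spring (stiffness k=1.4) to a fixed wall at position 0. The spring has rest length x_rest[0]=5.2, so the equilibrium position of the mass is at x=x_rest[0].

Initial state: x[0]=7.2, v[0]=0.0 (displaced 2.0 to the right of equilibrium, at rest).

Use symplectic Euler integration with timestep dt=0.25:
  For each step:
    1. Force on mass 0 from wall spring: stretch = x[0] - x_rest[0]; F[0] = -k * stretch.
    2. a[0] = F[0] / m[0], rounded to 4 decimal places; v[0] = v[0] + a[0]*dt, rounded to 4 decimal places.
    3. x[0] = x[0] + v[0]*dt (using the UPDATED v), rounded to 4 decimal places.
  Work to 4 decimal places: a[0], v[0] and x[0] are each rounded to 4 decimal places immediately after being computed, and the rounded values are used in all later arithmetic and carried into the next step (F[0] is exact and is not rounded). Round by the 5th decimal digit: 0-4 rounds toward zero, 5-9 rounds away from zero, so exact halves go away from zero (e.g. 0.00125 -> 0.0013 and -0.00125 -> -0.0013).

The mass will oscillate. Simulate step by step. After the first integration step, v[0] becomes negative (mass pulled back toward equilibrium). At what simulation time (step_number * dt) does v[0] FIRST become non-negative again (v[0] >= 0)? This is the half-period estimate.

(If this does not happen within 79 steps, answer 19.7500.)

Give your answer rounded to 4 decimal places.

Step 0: x=[7.2000] v=[0.0000]
Step 1: x=[6.9083] v=[-1.1667]
Step 2: x=[6.3675] v=[-2.1632]
Step 3: x=[5.6564] v=[-2.8443]
Step 4: x=[4.8788] v=[-3.1105]
Step 5: x=[4.1480] v=[-2.9231]
Step 6: x=[3.5707] v=[-2.3094]
Step 7: x=[3.2310] v=[-1.3590]
Step 8: x=[3.1784] v=[-0.2104]
Step 9: x=[3.4206] v=[0.9689]
First v>=0 after going negative at step 9, time=2.2500

Answer: 2.2500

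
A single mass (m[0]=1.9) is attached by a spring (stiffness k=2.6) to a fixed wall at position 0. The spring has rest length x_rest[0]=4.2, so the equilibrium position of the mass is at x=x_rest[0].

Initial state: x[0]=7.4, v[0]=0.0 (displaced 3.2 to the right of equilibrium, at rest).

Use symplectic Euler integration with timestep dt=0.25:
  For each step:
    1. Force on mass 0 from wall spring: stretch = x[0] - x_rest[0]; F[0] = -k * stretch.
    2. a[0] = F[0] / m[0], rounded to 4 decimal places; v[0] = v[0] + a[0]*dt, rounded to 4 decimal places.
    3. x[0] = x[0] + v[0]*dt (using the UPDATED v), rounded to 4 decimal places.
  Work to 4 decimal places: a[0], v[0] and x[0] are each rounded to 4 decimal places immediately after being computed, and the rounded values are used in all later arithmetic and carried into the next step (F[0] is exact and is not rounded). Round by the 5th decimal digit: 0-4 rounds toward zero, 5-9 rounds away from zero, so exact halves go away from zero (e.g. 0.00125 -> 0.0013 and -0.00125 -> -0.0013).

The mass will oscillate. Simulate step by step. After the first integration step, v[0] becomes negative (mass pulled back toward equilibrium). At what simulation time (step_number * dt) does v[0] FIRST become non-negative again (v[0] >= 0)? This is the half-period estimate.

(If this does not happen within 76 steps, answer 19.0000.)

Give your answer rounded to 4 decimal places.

Answer: 2.7500

Derivation:
Step 0: x=[7.4000] v=[0.0000]
Step 1: x=[7.1263] v=[-1.0947]
Step 2: x=[6.6024] v=[-2.0958]
Step 3: x=[5.8730] v=[-2.9177]
Step 4: x=[5.0005] v=[-3.4901]
Step 5: x=[4.0595] v=[-3.7640]
Step 6: x=[3.1305] v=[-3.7159]
Step 7: x=[2.2930] v=[-3.3500]
Step 8: x=[1.6186] v=[-2.6976]
Step 9: x=[1.1650] v=[-1.8145]
Step 10: x=[0.9710] v=[-0.7762]
Step 11: x=[1.0531] v=[0.3285]
First v>=0 after going negative at step 11, time=2.7500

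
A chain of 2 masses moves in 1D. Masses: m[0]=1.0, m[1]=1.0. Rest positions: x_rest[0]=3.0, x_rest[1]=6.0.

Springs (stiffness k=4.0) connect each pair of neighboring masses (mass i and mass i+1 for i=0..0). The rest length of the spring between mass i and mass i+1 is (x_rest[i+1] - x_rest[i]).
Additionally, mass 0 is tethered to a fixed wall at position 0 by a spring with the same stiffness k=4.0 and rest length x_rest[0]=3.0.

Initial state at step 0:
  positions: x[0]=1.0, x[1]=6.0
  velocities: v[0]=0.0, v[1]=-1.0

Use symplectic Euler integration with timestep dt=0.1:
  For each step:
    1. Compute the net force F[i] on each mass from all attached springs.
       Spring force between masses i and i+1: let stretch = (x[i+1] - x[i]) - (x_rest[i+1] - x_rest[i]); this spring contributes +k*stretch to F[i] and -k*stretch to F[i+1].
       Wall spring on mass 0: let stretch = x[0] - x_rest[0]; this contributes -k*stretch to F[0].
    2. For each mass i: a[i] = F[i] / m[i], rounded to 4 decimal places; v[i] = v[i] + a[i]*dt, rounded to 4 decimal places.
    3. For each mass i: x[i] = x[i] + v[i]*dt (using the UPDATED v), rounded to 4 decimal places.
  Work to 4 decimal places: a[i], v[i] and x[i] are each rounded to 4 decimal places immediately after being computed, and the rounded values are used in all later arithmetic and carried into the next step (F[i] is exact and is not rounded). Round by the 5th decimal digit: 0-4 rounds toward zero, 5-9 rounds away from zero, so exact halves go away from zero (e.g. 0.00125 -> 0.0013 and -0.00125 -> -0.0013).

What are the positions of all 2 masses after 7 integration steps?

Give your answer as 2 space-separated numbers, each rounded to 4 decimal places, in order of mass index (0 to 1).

Answer: 3.6165 4.2590

Derivation:
Step 0: x=[1.0000 6.0000] v=[0.0000 -1.0000]
Step 1: x=[1.1600 5.8200] v=[1.6000 -1.8000]
Step 2: x=[1.4600 5.5736] v=[3.0000 -2.4640]
Step 3: x=[1.8661 5.2827] v=[4.0614 -2.9094]
Step 4: x=[2.3343 4.9751] v=[4.6816 -3.0760]
Step 5: x=[2.8147 4.6819] v=[4.8042 -2.9323]
Step 6: x=[3.2572 4.4340] v=[4.4252 -2.4792]
Step 7: x=[3.6165 4.2590] v=[3.5930 -1.7499]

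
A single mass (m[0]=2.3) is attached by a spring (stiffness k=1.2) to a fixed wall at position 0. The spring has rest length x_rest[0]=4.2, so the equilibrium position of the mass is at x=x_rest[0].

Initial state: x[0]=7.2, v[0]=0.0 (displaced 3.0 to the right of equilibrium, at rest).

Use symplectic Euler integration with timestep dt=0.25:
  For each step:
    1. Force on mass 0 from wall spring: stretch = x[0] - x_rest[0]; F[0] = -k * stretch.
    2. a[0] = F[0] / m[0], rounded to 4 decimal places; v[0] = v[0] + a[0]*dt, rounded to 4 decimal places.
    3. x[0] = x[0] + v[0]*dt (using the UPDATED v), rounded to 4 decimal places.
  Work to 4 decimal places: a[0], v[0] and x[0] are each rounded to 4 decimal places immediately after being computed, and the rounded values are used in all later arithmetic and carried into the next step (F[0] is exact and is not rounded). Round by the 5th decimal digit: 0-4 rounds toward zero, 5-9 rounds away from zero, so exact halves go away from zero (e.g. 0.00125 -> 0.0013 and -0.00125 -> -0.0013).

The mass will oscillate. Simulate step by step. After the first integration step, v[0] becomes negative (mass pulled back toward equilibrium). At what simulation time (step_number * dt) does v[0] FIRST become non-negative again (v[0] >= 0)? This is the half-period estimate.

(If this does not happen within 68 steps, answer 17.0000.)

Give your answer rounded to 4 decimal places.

Answer: 4.5000

Derivation:
Step 0: x=[7.2000] v=[0.0000]
Step 1: x=[7.1022] v=[-0.3913]
Step 2: x=[6.9097] v=[-0.7699]
Step 3: x=[6.6289] v=[-1.1234]
Step 4: x=[6.2689] v=[-1.4402]
Step 5: x=[5.8414] v=[-1.7101]
Step 6: x=[5.3604] v=[-1.9242]
Step 7: x=[4.8415] v=[-2.0756]
Step 8: x=[4.3017] v=[-2.1593]
Step 9: x=[3.7586] v=[-2.1726]
Step 10: x=[3.2299] v=[-2.1150]
Step 11: x=[2.7328] v=[-1.9885]
Step 12: x=[2.2835] v=[-1.7971]
Step 13: x=[1.8967] v=[-1.5471]
Step 14: x=[1.5850] v=[-1.2467]
Step 15: x=[1.3586] v=[-0.9056]
Step 16: x=[1.2249] v=[-0.5350]
Step 17: x=[1.1882] v=[-0.1470]
Step 18: x=[1.2497] v=[0.2459]
First v>=0 after going negative at step 18, time=4.5000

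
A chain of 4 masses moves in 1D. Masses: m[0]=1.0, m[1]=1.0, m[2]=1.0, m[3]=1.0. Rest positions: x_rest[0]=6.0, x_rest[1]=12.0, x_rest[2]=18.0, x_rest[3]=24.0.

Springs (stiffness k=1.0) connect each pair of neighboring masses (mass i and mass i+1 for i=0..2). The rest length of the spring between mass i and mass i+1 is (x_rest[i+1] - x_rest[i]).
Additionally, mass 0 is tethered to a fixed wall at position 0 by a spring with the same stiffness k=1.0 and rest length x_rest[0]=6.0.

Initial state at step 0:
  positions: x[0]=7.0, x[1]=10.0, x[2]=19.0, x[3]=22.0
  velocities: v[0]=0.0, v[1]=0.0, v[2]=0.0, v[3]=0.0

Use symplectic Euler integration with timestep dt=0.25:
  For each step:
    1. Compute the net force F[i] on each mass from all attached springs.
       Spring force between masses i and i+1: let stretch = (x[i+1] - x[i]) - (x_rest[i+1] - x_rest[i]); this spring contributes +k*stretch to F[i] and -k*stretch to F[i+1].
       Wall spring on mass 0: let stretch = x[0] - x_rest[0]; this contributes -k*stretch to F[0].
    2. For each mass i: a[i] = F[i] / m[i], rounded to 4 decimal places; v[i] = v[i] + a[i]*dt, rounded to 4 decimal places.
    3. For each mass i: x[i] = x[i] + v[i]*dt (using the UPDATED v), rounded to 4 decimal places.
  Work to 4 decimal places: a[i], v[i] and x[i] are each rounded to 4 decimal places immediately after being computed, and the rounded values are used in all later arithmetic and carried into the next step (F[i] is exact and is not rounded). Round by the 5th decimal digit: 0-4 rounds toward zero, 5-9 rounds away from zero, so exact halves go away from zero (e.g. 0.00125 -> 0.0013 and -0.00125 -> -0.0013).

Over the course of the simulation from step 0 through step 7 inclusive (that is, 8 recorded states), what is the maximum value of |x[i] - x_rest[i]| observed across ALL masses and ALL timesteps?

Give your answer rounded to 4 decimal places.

Answer: 2.4639

Derivation:
Step 0: x=[7.0000 10.0000 19.0000 22.0000] v=[0.0000 0.0000 0.0000 0.0000]
Step 1: x=[6.7500 10.3750 18.6250 22.1875] v=[-1.0000 1.5000 -1.5000 0.7500]
Step 2: x=[6.3047 11.0391 17.9570 22.5274] v=[-1.7813 2.6563 -2.6719 1.3594]
Step 3: x=[5.7612 11.8397 17.1423 22.9566] v=[-2.1739 3.2022 -3.2588 1.7168]
Step 4: x=[5.2376 12.5918 16.3596 23.3974] v=[-2.0946 3.0082 -3.1309 1.7632]
Step 5: x=[4.8462 13.1197 15.7813 23.7734] v=[-1.5655 2.1116 -2.3134 1.5038]
Step 6: x=[4.6690 13.2969 15.5361 24.0249] v=[-0.7087 0.7086 -0.9808 1.0058]
Step 7: x=[4.7393 13.0748 15.6815 24.1208] v=[0.2810 -0.8886 0.5816 0.3836]
Max displacement = 2.4639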